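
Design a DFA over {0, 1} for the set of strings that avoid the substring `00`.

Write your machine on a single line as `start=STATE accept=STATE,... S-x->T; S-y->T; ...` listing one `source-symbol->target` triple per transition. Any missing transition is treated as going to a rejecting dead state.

Track partial matches of the forbidden pattern `00`. State q2 is a dead state reached once `00` has occurred; every other state accepts. q0 means no part of `00` is currently matched.
With 3 states:
        0   1  
>* q0   q1  q0 
 * q1   q2  q0 
   q2   q2  q2 
(> = start, * = accepting)

start=q0; accept=q0,q1; q0-0->q1; q0-1->q0; q1-0->q2; q1-1->q0; q2-0->q2; q2-1->q2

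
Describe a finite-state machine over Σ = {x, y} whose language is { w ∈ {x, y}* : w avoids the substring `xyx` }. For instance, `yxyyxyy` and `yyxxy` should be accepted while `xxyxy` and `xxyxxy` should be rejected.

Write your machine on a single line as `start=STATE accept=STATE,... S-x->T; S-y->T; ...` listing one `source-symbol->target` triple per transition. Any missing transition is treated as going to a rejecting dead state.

start=q0; accept=q0,q1,q2; q0-x->q1; q0-y->q0; q1-x->q1; q1-y->q2; q2-x->q3; q2-y->q0; q3-x->q3; q3-y->q3

Track partial matches of the forbidden pattern `xyx`. State q3 is a dead state reached once `xyx` has occurred; every other state accepts. q0 means no part of `xyx` is currently matched.
4 states suffice.
        x   y  
>* q0   q1  q0 
 * q1   q1  q2 
 * q2   q3  q0 
   q3   q3  q3 
(> = start, * = accepting)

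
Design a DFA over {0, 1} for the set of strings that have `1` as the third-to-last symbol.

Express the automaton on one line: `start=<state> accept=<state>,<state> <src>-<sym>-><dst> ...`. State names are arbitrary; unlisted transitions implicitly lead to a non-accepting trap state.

A DFA must remember the last 3 symbols (since which symbol is third-to-last isn't known until the input ends). Use one state per possible window of the last ≤3 symbols; accept from those whose window starts with `1`.
15 states suffice.
          0    1  
>  q0     q1   q2 
   q1     q3   q4 
   q2     q5   q6 
   q3     q7   q8 
   q4     q9  q10 
   q5    q11  q12 
   q6    q13  q14 
   q7     q7   q8 
   q8     q9  q10 
   q9    q11  q12 
   q10   q13  q14 
 * q11    q7   q8 
 * q12    q9  q10 
 * q13   q11  q12 
 * q14   q13  q14 
(> = start, * = accepting)

start=q0 accept=q11,q12,q13,q14 q0-0->q1 q0-1->q2 q1-0->q3 q1-1->q4 q2-0->q5 q2-1->q6 q3-0->q7 q3-1->q8 q4-0->q9 q4-1->q10 q5-0->q11 q5-1->q12 q6-0->q13 q6-1->q14 q7-0->q7 q7-1->q8 q8-0->q9 q8-1->q10 q9-0->q11 q9-1->q12 q10-0->q13 q10-1->q14 q11-0->q7 q11-1->q8 q12-0->q9 q12-1->q10 q13-0->q11 q13-1->q12 q14-0->q13 q14-1->q14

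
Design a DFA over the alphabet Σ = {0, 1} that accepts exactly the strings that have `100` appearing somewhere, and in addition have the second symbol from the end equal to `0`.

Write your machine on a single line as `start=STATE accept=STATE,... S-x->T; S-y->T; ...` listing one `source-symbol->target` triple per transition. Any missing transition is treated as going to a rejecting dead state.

Build one automaton per condition and run them in lockstep. The first has 4 states tracking whether and how much of `100` has been seen; the second has 7 states tracking the last 2 symbols read. A product state is a pair (one from each), accepting exactly when both do. After merging equivalent states the machine shrinks.
A 7-state machine:
        0   1  
>  q0   q0  q1 
   q1   q2  q1 
   q2   q3  q1 
 * q3   q3  q4 
 * q4   q5  q6 
   q5   q3  q4 
   q6   q5  q6 
(> = start, * = accepting)

start=q0; accept=q3,q4; q0-0->q0; q0-1->q1; q1-0->q2; q1-1->q1; q2-0->q3; q2-1->q1; q3-0->q3; q3-1->q4; q4-0->q5; q4-1->q6; q5-0->q3; q5-1->q4; q6-0->q5; q6-1->q6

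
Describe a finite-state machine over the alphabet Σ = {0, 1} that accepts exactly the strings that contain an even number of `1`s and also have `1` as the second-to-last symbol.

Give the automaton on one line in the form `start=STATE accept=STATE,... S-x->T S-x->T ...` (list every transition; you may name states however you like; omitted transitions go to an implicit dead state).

start=q0 accept=q3,q5 q0-0->q0 q0-1->q1 q1-0->q2 q1-1->q3 q2-0->q2 q2-1->q4 q3-0->q5 q3-1->q1 q4-0->q5 q4-1->q1 q5-0->q0 q5-1->q1

Handle the two conditions separately and then intersect. The first has 2 states tracking the count of `1`s modulo 2; the second has 7 states tracking the last 2 symbols read. A product state is a pair (one from each), accepting exactly when both do. Minimizing collapses redundant product states.
6 states suffice.
        0   1  
>  q0   q0  q1 
   q1   q2  q3 
   q2   q2  q4 
 * q3   q5  q1 
   q4   q5  q1 
 * q5   q0  q1 
(> = start, * = accepting)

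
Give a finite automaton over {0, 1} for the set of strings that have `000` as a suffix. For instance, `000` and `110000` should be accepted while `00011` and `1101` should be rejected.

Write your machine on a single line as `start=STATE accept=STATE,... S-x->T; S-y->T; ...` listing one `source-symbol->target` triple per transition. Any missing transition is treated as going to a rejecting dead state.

Remember how much of `000` the current input suffix matches. State s0 means no match yet; s1 means the last symbol is `0`; s2 means the last 2 symbols are `00`; s3 means the last 3 symbols are `000`. Only s3 accepts. On a mismatch, fall back to the longest proper suffix that is still a prefix of `000`.
A 4-state machine:
        0   1  
>  s0   s1  s0 
   s1   s2  s0 
   s2   s3  s0 
 * s3   s3  s0 
(> = start, * = accepting)

start=s0; accept=s3; s0-0->s1; s0-1->s0; s1-0->s2; s1-1->s0; s2-0->s3; s2-1->s0; s3-0->s3; s3-1->s0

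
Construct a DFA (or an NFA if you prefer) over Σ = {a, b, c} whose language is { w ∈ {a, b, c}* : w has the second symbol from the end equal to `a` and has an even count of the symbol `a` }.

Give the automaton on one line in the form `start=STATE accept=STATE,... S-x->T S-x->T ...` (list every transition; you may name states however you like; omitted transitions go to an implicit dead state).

Build one automaton per condition and run them in lockstep. The first has 13 states tracking the last 2 symbols read; the second has 2 states tracking the count of `a`s modulo 2. A product state is a pair (one from each), accepting exactly when both do. After merging equivalent states the machine shrinks.
A 6-state machine:
        a   b   c  
>  s0   s1  s0  s0 
   s1   s2  s3  s3 
 * s2   s1  s4  s4 
   s3   s5  s3  s3 
 * s4   s1  s0  s0 
   s5   s1  s4  s4 
(> = start, * = accepting)

start=s0 accept=s2,s4 s0-a->s1 s0-b->s0 s0-c->s0 s1-a->s2 s1-b->s3 s1-c->s3 s2-a->s1 s2-b->s4 s2-c->s4 s3-a->s5 s3-b->s3 s3-c->s3 s4-a->s1 s4-b->s0 s4-c->s0 s5-a->s1 s5-b->s4 s5-c->s4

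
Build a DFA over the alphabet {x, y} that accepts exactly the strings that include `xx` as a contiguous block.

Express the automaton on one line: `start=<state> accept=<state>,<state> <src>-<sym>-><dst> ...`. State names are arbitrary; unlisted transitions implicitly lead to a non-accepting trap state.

start=A accept=C A-x->B A-y->A B-x->C B-y->A C-x->C C-y->C

Track how much of `xx` has been matched so far: state A is no progress, C is the absorbing accept state reached once `xx` has occurred. Intermediate states record partial matches; on a mismatch, fall back to the longest reusable overlap.
       x  y 
>  A   B  A 
   B   C  A 
 * C   C  C 
(> = start, * = accepting)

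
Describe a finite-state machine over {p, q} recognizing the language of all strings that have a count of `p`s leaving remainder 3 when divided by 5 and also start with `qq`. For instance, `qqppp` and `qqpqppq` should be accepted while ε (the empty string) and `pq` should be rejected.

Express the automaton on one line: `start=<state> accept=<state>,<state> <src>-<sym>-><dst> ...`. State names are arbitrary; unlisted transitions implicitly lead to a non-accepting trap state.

start=s0 accept=s6 s0-p->s1 s0-q->s2 s1-p->s1 s1-q->s1 s2-p->s1 s2-q->s3 s3-p->s4 s3-q->s3 s4-p->s5 s4-q->s4 s5-p->s6 s5-q->s5 s6-p->s7 s6-q->s6 s7-p->s3 s7-q->s7

Build one automaton per condition and run them in lockstep. One (5 states) tracks the count of `p`s modulo 5; the other (4 states) tracks whether the input so far still matches the prefix `qq`. Each combined state is a pair, one component from each; accept when both components accept. Minimizing collapses redundant product states.
8 states suffice.
        p   q  
>  s0   s1  s2 
   s1   s1  s1 
   s2   s1  s3 
   s3   s4  s3 
   s4   s5  s4 
   s5   s6  s5 
 * s6   s7  s6 
   s7   s3  s7 
(> = start, * = accepting)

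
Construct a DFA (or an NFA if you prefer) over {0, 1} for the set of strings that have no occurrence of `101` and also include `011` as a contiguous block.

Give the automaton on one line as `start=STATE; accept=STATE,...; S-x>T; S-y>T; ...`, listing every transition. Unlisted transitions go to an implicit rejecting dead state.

start=s0; accept=s5,s7,s8; s0-0>s1; s0-1>s2; s1-0>s1; s1-1>s3; s2-0>s4; s2-1>s2; s3-0>s4; s3-1>s5; s4-0>s1; s4-1>s6; s5-0>s7; s5-1>s5; s6-0>s6; s6-1>s6; s7-0>s8; s7-1>s6; s8-0>s8; s8-1>s5

Build one automaton per condition and run them in lockstep. One (4 states) tracks partial matches of the forbidden pattern `101`; the other (4 states) tracks whether and how much of `011` has been seen. Each combined state is a pair, one component from each; accept when both components accept. Equivalent product states are then merged.
With 9 states:
        0   1  
>  s0   s1  s2 
   s1   s1  s3 
   s2   s4  s2 
   s3   s4  s5 
   s4   s1  s6 
 * s5   s7  s5 
   s6   s6  s6 
 * s7   s8  s6 
 * s8   s8  s5 
(> = start, * = accepting)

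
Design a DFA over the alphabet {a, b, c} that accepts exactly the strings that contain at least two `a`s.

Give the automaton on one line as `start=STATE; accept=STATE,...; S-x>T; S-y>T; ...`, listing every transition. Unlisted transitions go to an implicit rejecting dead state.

start=q0; accept=q2,q3; q0-a>q1; q0-b>q0; q0-c>q0; q1-a>q2; q1-b>q1; q1-c>q1; q2-a>q3; q2-b>q2; q2-c>q2; q3-a>q3; q3-b>q3; q3-c>q3

Count `a`s, saturating at 3: states q0 through q2 mean 0 through 2 `a`s seen; q3 means more than 2. Each `a` increments (capped at q3); other symbols loop. Accept from {q2, q3}.
        a   b   c  
>  q0   q1  q0  q0 
   q1   q2  q1  q1 
 * q2   q3  q2  q2 
 * q3   q3  q3  q3 
(> = start, * = accepting)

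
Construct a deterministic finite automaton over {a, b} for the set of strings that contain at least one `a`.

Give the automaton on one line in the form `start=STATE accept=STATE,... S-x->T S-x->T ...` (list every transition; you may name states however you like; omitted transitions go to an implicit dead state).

start=S0 accept=S1,S2 S0-a->S1 S0-b->S0 S1-a->S2 S1-b->S1 S2-a->S2 S2-b->S2

Count `a`s, saturating at 2: state S0 means no `a` yet, S1 means one `a` seen, S2 means more than one. Each `a` increments (capped at S2); other symbols loop. Accept from {S1, S2}.
        a   b  
>  S0   S1  S0 
 * S1   S2  S1 
 * S2   S2  S2 
(> = start, * = accepting)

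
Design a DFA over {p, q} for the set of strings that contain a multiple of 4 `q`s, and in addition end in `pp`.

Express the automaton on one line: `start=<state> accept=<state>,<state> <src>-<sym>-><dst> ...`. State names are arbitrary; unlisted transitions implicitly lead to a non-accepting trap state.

Build one automaton per condition and run them in lockstep. One (4 states) tracks the count of `q`s modulo 4; the other (3 states) tracks how much of the suffix `pp` has currently been matched. Each combined state is a pair, one component from each; accept when both components accept. After merging equivalent states the machine shrinks.
6 states suffice.
       p  q 
>  A   B  C 
   B   D  C 
   C   C  E 
 * D   D  C 
   E   E  F 
   F   F  A 
(> = start, * = accepting)

start=A accept=D A-p->B A-q->C B-p->D B-q->C C-p->C C-q->E D-p->D D-q->C E-p->E E-q->F F-p->F F-q->A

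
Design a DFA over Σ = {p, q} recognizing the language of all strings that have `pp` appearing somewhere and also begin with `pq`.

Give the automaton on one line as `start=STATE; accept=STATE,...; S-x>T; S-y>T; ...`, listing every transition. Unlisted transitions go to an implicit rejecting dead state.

start=s0; accept=s7; s0-p>s1; s0-q>s2; s1-p>s3; s1-q>s4; s2-p>s5; s2-q>s2; s3-p>s3; s3-q>s3; s4-p>s6; s4-q>s4; s5-p>s3; s5-q>s2; s6-p>s7; s6-q>s4; s7-p>s7; s7-q>s7

Run two small machines in parallel and take their product. One (3 states) tracks whether and how much of `pp` has been seen; the other (4 states) tracks whether the input so far still matches the prefix `pq`. Each combined state is a pair, one component from each; accept when both components accept.
An 8-state machine:
        p   q  
>  s0   s1  s2 
   s1   s3  s4 
   s2   s5  s2 
   s3   s3  s3 
   s4   s6  s4 
   s5   s3  s2 
   s6   s7  s4 
 * s7   s7  s7 
(> = start, * = accepting)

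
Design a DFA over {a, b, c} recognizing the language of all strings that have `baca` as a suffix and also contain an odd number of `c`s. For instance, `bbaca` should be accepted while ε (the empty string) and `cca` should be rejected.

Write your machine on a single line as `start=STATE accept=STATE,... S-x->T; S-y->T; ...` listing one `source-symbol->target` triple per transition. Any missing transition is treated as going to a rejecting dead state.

start=S0; accept=S7; S0-a->S0; S0-b->S1; S0-c->S2; S1-a->S3; S1-b->S1; S1-c->S2; S2-a->S2; S2-b->S4; S2-c->S0; S3-a->S0; S3-b->S1; S3-c->S5; S4-a->S6; S4-b->S4; S4-c->S0; S5-a->S7; S5-b->S4; S5-c->S0; S6-a->S2; S6-b->S4; S6-c->S8; S7-a->S2; S7-b->S4; S7-c->S0; S8-a->S9; S8-b->S1; S8-c->S2; S9-a->S0; S9-b->S1; S9-c->S2

Run two small machines in parallel and take their product. The first has 5 states tracking how much of the suffix `baca` has currently been matched; the second has 2 states tracking the count of `c`s modulo 2. A product state is a pair (one from each), accepting exactly when both do.
A 10-state machine:
        a   b   c  
>  S0   S0  S1  S2 
   S1   S3  S1  S2 
   S2   S2  S4  S0 
   S3   S0  S1  S5 
   S4   S6  S4  S0 
   S5   S7  S4  S0 
   S6   S2  S4  S8 
 * S7   S2  S4  S0 
   S8   S9  S1  S2 
   S9   S0  S1  S2 
(> = start, * = accepting)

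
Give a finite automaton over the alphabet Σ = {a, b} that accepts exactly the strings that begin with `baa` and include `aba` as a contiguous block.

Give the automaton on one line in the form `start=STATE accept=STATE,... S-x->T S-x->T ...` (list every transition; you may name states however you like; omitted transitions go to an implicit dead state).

Run two small machines in parallel and take their product. The first has 5 states tracking whether the input so far still matches the prefix `baa`; the second has 4 states tracking whether and how much of `aba` has been seen. A product state is a pair (one from each), accepting exactly when both do. After merging equivalent states the machine shrinks.
With 8 states:
        a   b  
>  q0   q1  q2 
   q1   q1  q1 
   q2   q3  q1 
   q3   q4  q1 
   q4   q4  q5 
   q5   q6  q7 
 * q6   q6  q6 
   q7   q4  q7 
(> = start, * = accepting)

start=q0 accept=q6 q0-a->q1 q0-b->q2 q1-a->q1 q1-b->q1 q2-a->q3 q2-b->q1 q3-a->q4 q3-b->q1 q4-a->q4 q4-b->q5 q5-a->q6 q5-b->q7 q6-a->q6 q6-b->q6 q7-a->q4 q7-b->q7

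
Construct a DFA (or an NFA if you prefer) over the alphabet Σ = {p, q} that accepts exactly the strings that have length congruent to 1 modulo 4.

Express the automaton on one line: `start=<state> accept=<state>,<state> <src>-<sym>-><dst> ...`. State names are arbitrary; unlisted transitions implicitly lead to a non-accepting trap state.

Count input length modulo 4: every symbol advances one step around the cycle s0 → s1 → s2 → s3 → s0. Accept at s1.
4 states suffice.
        p   q  
>  s0   s1  s1 
 * s1   s2  s2 
   s2   s3  s3 
   s3   s0  s0 
(> = start, * = accepting)

start=s0 accept=s1 s0-p->s1 s0-q->s1 s1-p->s2 s1-q->s2 s2-p->s3 s2-q->s3 s3-p->s0 s3-q->s0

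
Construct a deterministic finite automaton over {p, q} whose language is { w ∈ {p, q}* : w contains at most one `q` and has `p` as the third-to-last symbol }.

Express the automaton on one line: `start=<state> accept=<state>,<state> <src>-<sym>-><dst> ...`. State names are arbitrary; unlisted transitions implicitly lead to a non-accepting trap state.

start=A accept=H,I,J,L A-p->B A-q->C B-p->D B-q->E C-p->F C-q->G D-p->H D-q->I E-p->J E-q->G F-p->K F-q->G G-p->G G-q->G H-p->H H-q->I I-p->J I-q->G J-p->K J-q->G K-p->L K-q->G L-p->L L-q->G

Run two small machines in parallel and take their product. The first has 3 states tracking the count of `q`s, saturating at 2; the second has 15 states tracking the last 3 symbols read. A product state is a pair (one from each), accepting exactly when both do. Minimizing collapses redundant product states.
12 states suffice.
       p  q 
>  A   B  C 
   B   D  E 
   C   F  G 
   D   H  I 
   E   J  G 
   F   K  G 
   G   G  G 
 * H   H  I 
 * I   J  G 
 * J   K  G 
   K   L  G 
 * L   L  G 
(> = start, * = accepting)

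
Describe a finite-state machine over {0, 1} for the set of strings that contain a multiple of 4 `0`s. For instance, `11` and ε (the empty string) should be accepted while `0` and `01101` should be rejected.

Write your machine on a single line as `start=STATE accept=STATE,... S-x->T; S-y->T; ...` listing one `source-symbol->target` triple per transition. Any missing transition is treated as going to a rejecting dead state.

Keep the running count of `0`s modulo 4: each `0` advances along the cycle q0 → q1 → q2 → q3 → q0 while other symbols loop. Accept at q0.
        0   1  
>* q0   q1  q0 
   q1   q2  q1 
   q2   q3  q2 
   q3   q0  q3 
(> = start, * = accepting)

start=q0; accept=q0; q0-0->q1; q0-1->q0; q1-0->q2; q1-1->q1; q2-0->q3; q2-1->q2; q3-0->q0; q3-1->q3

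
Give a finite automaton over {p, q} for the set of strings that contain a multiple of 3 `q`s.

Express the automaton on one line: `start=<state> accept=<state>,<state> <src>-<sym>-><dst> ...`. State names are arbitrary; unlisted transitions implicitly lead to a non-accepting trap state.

start=s0 accept=s0 s0-p->s0 s0-q->s1 s1-p->s1 s1-q->s2 s2-p->s2 s2-q->s0

Keep the running count of `q`s modulo 3: each `q` advances along the cycle s0 → s1 → s2 → s0 while other symbols loop. Accept at s0.
3 states suffice.
        p   q  
>* s0   s0  s1 
   s1   s1  s2 
   s2   s2  s0 
(> = start, * = accepting)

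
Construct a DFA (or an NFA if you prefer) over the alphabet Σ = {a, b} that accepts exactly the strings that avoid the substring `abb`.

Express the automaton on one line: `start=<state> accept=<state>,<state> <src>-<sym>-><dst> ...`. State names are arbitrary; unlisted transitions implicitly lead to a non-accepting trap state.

start=q0 accept=q0,q1,q2 q0-a->q1 q0-b->q0 q1-a->q1 q1-b->q2 q2-a->q1 q2-b->q3 q3-a->q3 q3-b->q3

This is the complement of 'contains `abb`'. Use the same substring-matching states — q0 through q3 holding how much of `abb` has just been matched — but flip the accepting set: everything except the trap q3 accepts.
4 states suffice.
        a   b  
>* q0   q1  q0 
 * q1   q1  q2 
 * q2   q1  q3 
   q3   q3  q3 
(> = start, * = accepting)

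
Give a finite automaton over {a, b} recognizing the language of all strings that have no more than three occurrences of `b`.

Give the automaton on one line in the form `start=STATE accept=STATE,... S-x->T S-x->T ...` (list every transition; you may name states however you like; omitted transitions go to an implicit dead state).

Only the number of `b`s matters, and only up to 4. Make a chain q0 → q1 → q2 → q3 → q4 advanced by each `b` (with q4 absorbing); every other symbol self-loops. The accepting set is {q0, q1, q2, q3}.
With 5 states:
        a   b  
>* q0   q0  q1 
 * q1   q1  q2 
 * q2   q2  q3 
 * q3   q3  q4 
   q4   q4  q4 
(> = start, * = accepting)

start=q0 accept=q0,q1,q2,q3 q0-a->q0 q0-b->q1 q1-a->q1 q1-b->q2 q2-a->q2 q2-b->q3 q3-a->q3 q3-b->q4 q4-a->q4 q4-b->q4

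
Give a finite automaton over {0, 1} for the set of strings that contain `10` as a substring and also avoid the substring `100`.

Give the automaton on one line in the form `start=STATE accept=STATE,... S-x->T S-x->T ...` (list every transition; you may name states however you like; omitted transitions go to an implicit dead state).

Handle the two conditions separately and then intersect. One (3 states) tracks whether and how much of `10` has been seen; the other (4 states) tracks partial matches of the forbidden pattern `100`. Each combined state is a pair, one component from each; accept when both components accept.
With 5 states:
        0   1  
>  s0   s0  s1 
   s1   s2  s1 
 * s2   s3  s4 
   s3   s3  s3 
 * s4   s2  s4 
(> = start, * = accepting)

start=s0 accept=s2,s4 s0-0->s0 s0-1->s1 s1-0->s2 s1-1->s1 s2-0->s3 s2-1->s4 s3-0->s3 s3-1->s3 s4-0->s2 s4-1->s4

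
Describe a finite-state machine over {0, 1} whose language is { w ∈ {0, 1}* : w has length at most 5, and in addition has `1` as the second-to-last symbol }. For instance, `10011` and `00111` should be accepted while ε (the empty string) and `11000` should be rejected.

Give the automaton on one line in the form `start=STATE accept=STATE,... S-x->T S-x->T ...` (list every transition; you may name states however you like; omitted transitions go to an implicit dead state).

start=S0 accept=S5,S6,S9,S10,S13,S14,S17,S18 S0-0->S1 S0-1->S2 S1-0->S3 S1-1->S4 S2-0->S5 S2-1->S6 S3-0->S7 S3-1->S8 S4-0->S9 S4-1->S10 S5-0->S7 S5-1->S8 S6-0->S9 S6-1->S10 S7-0->S11 S7-1->S12 S8-0->S13 S8-1->S14 S9-0->S11 S9-1->S12 S10-0->S13 S10-1->S14 S11-0->S15 S11-1->S16 S12-0->S17 S12-1->S18 S13-0->S15 S13-1->S16 S14-0->S17 S14-1->S18 S15-0->S19 S15-1->S20 S16-0->S21 S16-1->S22 S17-0->S19 S17-1->S20 S18-0->S21 S18-1->S22 S19-0->S19 S19-1->S20 S20-0->S21 S20-1->S22 S21-0->S19 S21-1->S20 S22-0->S21 S22-1->S22

Run two small machines in parallel and take their product. One (7 states) tracks the input length, saturating at 6; the other (7 states) tracks the last 2 symbols read. Each combined state is a pair, one component from each; accept when both components accept.
A 23-state machine:
          0    1  
>  S0     S1   S2 
   S1     S3   S4 
   S2     S5   S6 
   S3     S7   S8 
   S4     S9  S10 
 * S5     S7   S8 
 * S6     S9  S10 
   S7    S11  S12 
   S8    S13  S14 
 * S9    S11  S12 
 * S10   S13  S14 
   S11   S15  S16 
   S12   S17  S18 
 * S13   S15  S16 
 * S14   S17  S18 
   S15   S19  S20 
   S16   S21  S22 
 * S17   S19  S20 
 * S18   S21  S22 
   S19   S19  S20 
   S20   S21  S22 
   S21   S19  S20 
   S22   S21  S22 
(> = start, * = accepting)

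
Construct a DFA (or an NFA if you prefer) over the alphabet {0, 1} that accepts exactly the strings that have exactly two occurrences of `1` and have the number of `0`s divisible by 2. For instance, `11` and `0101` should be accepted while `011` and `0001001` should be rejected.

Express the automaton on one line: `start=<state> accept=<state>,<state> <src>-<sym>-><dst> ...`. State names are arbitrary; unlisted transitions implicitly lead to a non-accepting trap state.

Build one automaton per condition and run them in lockstep. One (4 states) tracks the count of `1`s, saturating at 3; the other (2 states) tracks the count of `0`s modulo 2. Each combined state is a pair, one component from each; accept when both components accept.
8 states suffice.
        0   1  
>  S0   S1  S2 
   S1   S0  S3 
   S2   S3  S4 
   S3   S2  S5 
 * S4   S5  S6 
   S5   S4  S7 
   S6   S7  S6 
   S7   S6  S7 
(> = start, * = accepting)

start=S0 accept=S4 S0-0->S1 S0-1->S2 S1-0->S0 S1-1->S3 S2-0->S3 S2-1->S4 S3-0->S2 S3-1->S5 S4-0->S5 S4-1->S6 S5-0->S4 S5-1->S7 S6-0->S7 S6-1->S6 S7-0->S6 S7-1->S7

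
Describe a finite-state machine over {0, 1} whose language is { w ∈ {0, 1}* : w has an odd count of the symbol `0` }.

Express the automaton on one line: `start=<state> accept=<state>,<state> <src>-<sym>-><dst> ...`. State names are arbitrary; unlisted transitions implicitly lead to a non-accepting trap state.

The only thing that matters is how many `0`s have appeared, reduced mod 2. Use one state per residue: A for 0, …, B for 1. Reading `0` moves to the next residue; anything else stays put. B is accepting.
With 2 states:
       0  1 
>  A   B  A 
 * B   A  B 
(> = start, * = accepting)

start=A accept=B A-0->B A-1->A B-0->A B-1->B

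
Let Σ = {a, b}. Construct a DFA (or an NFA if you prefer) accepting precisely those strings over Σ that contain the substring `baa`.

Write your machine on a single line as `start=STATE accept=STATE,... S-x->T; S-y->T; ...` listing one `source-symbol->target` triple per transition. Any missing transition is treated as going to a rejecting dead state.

start=q0; accept=q3; q0-a->q0; q0-b->q1; q1-a->q2; q1-b->q1; q2-a->q3; q2-b->q1; q3-a->q3; q3-b->q3

States q0..q2 record the length of the longest prefix of `baa` that matches the current input suffix. Reaching q3 means `baa` has been seen, and we stay there forever. Accept from q3.
        a   b  
>  q0   q0  q1 
   q1   q2  q1 
   q2   q3  q1 
 * q3   q3  q3 
(> = start, * = accepting)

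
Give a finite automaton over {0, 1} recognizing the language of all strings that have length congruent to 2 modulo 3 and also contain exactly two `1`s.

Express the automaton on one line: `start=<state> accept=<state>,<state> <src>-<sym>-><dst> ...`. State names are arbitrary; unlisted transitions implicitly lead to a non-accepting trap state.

Build one automaton per condition and run them in lockstep. One (3 states) tracks the input length modulo 3; the other (4 states) tracks the count of `1`s, saturating at 3. Each combined state is a pair, one component from each; accept when both components accept. After merging equivalent states the machine shrinks.
10 states suffice.
       0  1 
>  A   B  C 
   B   D  E 
   C   E  F 
   D   A  G 
   E   G  H 
 * F   H  I 
   G   C  J 
   H   J  I 
   I   I  I 
   J   F  I 
(> = start, * = accepting)

start=A accept=F A-0->B A-1->C B-0->D B-1->E C-0->E C-1->F D-0->A D-1->G E-0->G E-1->H F-0->H F-1->I G-0->C G-1->J H-0->J H-1->I I-0->I I-1->I J-0->F J-1->I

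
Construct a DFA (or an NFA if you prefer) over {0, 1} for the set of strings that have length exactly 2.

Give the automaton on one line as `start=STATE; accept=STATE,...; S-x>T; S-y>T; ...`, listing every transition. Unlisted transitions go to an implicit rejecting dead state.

start=S0; accept=S2; S0-0>S1; S0-1>S1; S1-0>S2; S1-1>S2; S2-0>S3; S2-1>S3; S3-0>S3; S3-1>S3

We only need to distinguish lengths 0, 1, …, 2, and '>2'. Chain S0 → S1 → S2 → S3 on every symbol, with S3 looping. Accepting states: {S2}.
A 4-state machine:
        0   1  
>  S0   S1  S1 
   S1   S2  S2 
 * S2   S3  S3 
   S3   S3  S3 
(> = start, * = accepting)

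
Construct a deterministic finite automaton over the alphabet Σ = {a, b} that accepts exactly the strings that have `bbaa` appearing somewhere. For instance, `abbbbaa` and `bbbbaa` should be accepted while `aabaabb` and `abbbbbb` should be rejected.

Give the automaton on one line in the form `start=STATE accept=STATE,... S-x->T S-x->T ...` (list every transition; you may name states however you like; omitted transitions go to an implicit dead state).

States s0..s3 record the length of the longest prefix of `bbaa` that matches the current input suffix. Reaching s4 means `bbaa` has been seen, and we stay there forever. Accept from s4.
With 5 states:
        a   b  
>  s0   s0  s1 
   s1   s0  s2 
   s2   s3  s2 
   s3   s4  s1 
 * s4   s4  s4 
(> = start, * = accepting)

start=s0 accept=s4 s0-a->s0 s0-b->s1 s1-a->s0 s1-b->s2 s2-a->s3 s2-b->s2 s3-a->s4 s3-b->s1 s4-a->s4 s4-b->s4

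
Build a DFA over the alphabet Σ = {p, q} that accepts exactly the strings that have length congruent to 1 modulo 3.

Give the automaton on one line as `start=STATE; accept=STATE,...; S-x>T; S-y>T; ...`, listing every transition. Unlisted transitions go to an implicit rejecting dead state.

Count input length modulo 3: every symbol advances one step around the cycle A → B → C → A. Accept at B.
       p  q 
>  A   B  B 
 * B   C  C 
   C   A  A 
(> = start, * = accepting)

start=A; accept=B; A-p>B; A-q>B; B-p>C; B-q>C; C-p>A; C-q>A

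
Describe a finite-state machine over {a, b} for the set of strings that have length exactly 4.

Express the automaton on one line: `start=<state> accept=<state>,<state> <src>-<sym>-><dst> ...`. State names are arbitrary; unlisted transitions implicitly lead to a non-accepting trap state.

start=q0 accept=q4 q0-a->q1 q0-b->q1 q1-a->q2 q1-b->q2 q2-a->q3 q2-b->q3 q3-a->q4 q3-b->q4 q4-a->q5 q4-b->q5 q5-a->q5 q5-b->q5

Count input length up to 5: every symbol moves from q0 toward q5, which means 'more than 4' and absorbs. Accept from {q4}.
With 6 states:
        a   b  
>  q0   q1  q1 
   q1   q2  q2 
   q2   q3  q3 
   q3   q4  q4 
 * q4   q5  q5 
   q5   q5  q5 
(> = start, * = accepting)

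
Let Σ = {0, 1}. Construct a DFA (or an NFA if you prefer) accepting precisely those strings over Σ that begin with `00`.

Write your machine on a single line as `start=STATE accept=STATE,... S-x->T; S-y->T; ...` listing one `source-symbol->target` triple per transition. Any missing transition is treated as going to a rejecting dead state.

Check the first 2 symbols one by one: A through B record how many have matched `00` so far; any wrong symbol goes to the dead state D. After all 2 match we enter the accepting sink C.
       0  1 
>  A   B  D 
   B   C  D 
 * C   C  C 
   D   D  D 
(> = start, * = accepting)

start=A; accept=C; A-0->B; A-1->D; B-0->C; B-1->D; C-0->C; C-1->C; D-0->D; D-1->D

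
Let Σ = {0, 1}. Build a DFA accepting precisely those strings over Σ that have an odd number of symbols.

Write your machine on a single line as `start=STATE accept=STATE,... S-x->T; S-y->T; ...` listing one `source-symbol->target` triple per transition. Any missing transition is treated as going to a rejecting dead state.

start=s0; accept=s1; s0-0->s1; s0-1->s1; s1-0->s0; s1-1->s0

Only the length mod 2 matters, so use a 2-cycle: from any state, every input symbol moves to the next state, wrapping s1 back to s0. Mark s1 accepting.
A 2-state machine:
        0   1  
>  s0   s1  s1 
 * s1   s0  s0 
(> = start, * = accepting)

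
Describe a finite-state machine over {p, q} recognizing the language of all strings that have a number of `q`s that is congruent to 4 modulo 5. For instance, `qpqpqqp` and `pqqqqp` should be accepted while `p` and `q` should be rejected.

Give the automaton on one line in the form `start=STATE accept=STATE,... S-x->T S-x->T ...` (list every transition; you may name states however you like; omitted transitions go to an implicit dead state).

start=A accept=E A-p->A A-q->B B-p->B B-q->C C-p->C C-q->D D-p->D D-q->E E-p->E E-q->A

Keep the running count of `q`s modulo 5: each `q` advances along the cycle A → B → C → D → E → A while other symbols loop. Accept at E.
With 5 states:
       p  q 
>  A   A  B 
   B   B  C 
   C   C  D 
   D   D  E 
 * E   E  A 
(> = start, * = accepting)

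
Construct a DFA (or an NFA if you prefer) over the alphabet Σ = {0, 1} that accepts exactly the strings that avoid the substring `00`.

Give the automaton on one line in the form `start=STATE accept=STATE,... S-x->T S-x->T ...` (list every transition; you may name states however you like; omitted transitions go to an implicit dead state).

This is the complement of 'contains `00`'. Use the same substring-matching states — A through C holding how much of `00` has just been matched — but flip the accepting set: everything except the trap C accepts.
With 3 states:
       0  1 
>* A   B  A 
 * B   C  A 
   C   C  C 
(> = start, * = accepting)

start=A accept=A,B A-0->B A-1->A B-0->C B-1->A C-0->C C-1->C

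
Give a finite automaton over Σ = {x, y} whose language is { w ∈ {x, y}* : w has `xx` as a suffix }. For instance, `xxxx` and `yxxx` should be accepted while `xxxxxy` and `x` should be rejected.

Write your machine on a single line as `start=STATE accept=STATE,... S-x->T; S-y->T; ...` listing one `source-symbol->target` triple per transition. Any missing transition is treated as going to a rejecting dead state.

Let each state record the length of the longest suffix of the input read so far that is also a prefix of `xx`. q1 means the last symbol is `x`; q2 means the last 2 symbols are `xx`. Accept only at q2, where the string currently ends in `xx`.
        x   y  
>  q0   q1  q0 
   q1   q2  q0 
 * q2   q2  q0 
(> = start, * = accepting)

start=q0; accept=q2; q0-x->q1; q0-y->q0; q1-x->q2; q1-y->q0; q2-x->q2; q2-y->q0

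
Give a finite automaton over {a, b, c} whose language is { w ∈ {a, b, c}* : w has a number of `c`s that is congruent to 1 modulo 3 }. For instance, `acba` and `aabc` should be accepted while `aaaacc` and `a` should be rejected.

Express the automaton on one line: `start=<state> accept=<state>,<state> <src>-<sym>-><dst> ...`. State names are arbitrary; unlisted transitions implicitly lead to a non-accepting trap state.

The only thing that matters is how many `c`s have appeared, reduced mod 3. Use one state per residue: S0 for 0, …, S2 for 2. Reading `c` moves to the next residue; anything else stays put. S1 is accepting.
3 states suffice.
        a   b   c  
>  S0   S0  S0  S1 
 * S1   S1  S1  S2 
   S2   S2  S2  S0 
(> = start, * = accepting)

start=S0 accept=S1 S0-a->S0 S0-b->S0 S0-c->S1 S1-a->S1 S1-b->S1 S1-c->S2 S2-a->S2 S2-b->S2 S2-c->S0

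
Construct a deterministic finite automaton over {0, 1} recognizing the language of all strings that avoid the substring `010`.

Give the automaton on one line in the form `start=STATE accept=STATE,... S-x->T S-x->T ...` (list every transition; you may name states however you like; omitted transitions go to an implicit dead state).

This is the complement of 'contains `010`'. Use the same substring-matching states — q0 through q3 holding how much of `010` has just been matched — but flip the accepting set: everything except the trap q3 accepts.
With 4 states:
        0   1  
>* q0   q1  q0 
 * q1   q1  q2 
 * q2   q3  q0 
   q3   q3  q3 
(> = start, * = accepting)

start=q0 accept=q0,q1,q2 q0-0->q1 q0-1->q0 q1-0->q1 q1-1->q2 q2-0->q3 q2-1->q0 q3-0->q3 q3-1->q3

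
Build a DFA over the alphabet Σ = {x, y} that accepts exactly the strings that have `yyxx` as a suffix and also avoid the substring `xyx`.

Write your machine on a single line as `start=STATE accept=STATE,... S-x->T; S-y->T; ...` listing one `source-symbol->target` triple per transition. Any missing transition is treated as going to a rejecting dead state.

start=q0; accept=q8; q0-x->q1; q0-y->q2; q1-x->q1; q1-y->q3; q2-x->q1; q2-y->q4; q3-x->q5; q3-y->q4; q4-x->q6; q4-y->q4; q5-x->q5; q5-y->q7; q6-x->q8; q6-y->q3; q7-x->q5; q7-y->q9; q8-x->q1; q8-y->q3; q9-x->q10; q9-y->q9; q10-x->q11; q10-y->q7; q11-x->q5; q11-y->q7

Handle the two conditions separately and then intersect. The first has 5 states tracking how much of the suffix `yyxx` has currently been matched; the second has 4 states tracking partial matches of the forbidden pattern `xyx`. A product state is a pair (one from each), accepting exactly when both do.
A 12-state machine:
          x    y  
>  q0     q1   q2 
   q1     q1   q3 
   q2     q1   q4 
   q3     q5   q4 
   q4     q6   q4 
   q5     q5   q7 
   q6     q8   q3 
   q7     q5   q9 
 * q8     q1   q3 
   q9    q10   q9 
   q10   q11   q7 
   q11    q5   q7 
(> = start, * = accepting)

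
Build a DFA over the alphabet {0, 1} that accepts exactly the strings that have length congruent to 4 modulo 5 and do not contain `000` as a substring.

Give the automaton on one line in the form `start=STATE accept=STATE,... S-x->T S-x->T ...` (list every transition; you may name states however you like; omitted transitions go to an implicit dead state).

Build one automaton per condition and run them in lockstep. The first has 5 states tracking the input length modulo 5; the second has 4 states tracking partial matches of the forbidden pattern `000`. A product state is a pair (one from each), accepting exactly when both do. After merging equivalent states the machine shrinks.
A 16-state machine:
          0    1  
>  q0     q1   q2 
   q1     q3   q4 
   q2     q5   q4 
   q3     q6   q7 
   q4     q8   q7 
   q5     q9   q7 
   q6     q6   q6 
   q7    q10  q11 
   q8    q12  q11 
   q9     q6  q11 
 * q10   q13   q0 
 * q11   q14   q0 
 * q12    q6   q0 
   q13    q6   q2 
   q14   q15   q2 
   q15    q6   q4 
(> = start, * = accepting)

start=q0 accept=q10,q11,q12 q0-0->q1 q0-1->q2 q1-0->q3 q1-1->q4 q2-0->q5 q2-1->q4 q3-0->q6 q3-1->q7 q4-0->q8 q4-1->q7 q5-0->q9 q5-1->q7 q6-0->q6 q6-1->q6 q7-0->q10 q7-1->q11 q8-0->q12 q8-1->q11 q9-0->q6 q9-1->q11 q10-0->q13 q10-1->q0 q11-0->q14 q11-1->q0 q12-0->q6 q12-1->q0 q13-0->q6 q13-1->q2 q14-0->q15 q14-1->q2 q15-0->q6 q15-1->q4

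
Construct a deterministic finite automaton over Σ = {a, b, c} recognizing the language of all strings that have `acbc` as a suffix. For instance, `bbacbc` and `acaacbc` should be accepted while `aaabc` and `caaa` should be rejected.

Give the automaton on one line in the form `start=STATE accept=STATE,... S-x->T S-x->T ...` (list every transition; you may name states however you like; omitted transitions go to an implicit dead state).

start=q0 accept=q4 q0-a->q1 q0-b->q0 q0-c->q0 q1-a->q1 q1-b->q0 q1-c->q2 q2-a->q1 q2-b->q3 q2-c->q0 q3-a->q1 q3-b->q0 q3-c->q4 q4-a->q1 q4-b->q0 q4-c->q0

Remember how much of `acbc` the current input suffix matches. State q0 means no match yet; q1 means the last symbol is `a`; q2 means the last 2 symbols are `ac`; q3 means the last 3 symbols are `acb`; q4 means the last 4 symbols are `acbc`. Only q4 accepts. On a mismatch, fall back to the longest proper suffix that is still a prefix of `acbc`.
        a   b   c  
>  q0   q1  q0  q0 
   q1   q1  q0  q2 
   q2   q1  q3  q0 
   q3   q1  q0  q4 
 * q4   q1  q0  q0 
(> = start, * = accepting)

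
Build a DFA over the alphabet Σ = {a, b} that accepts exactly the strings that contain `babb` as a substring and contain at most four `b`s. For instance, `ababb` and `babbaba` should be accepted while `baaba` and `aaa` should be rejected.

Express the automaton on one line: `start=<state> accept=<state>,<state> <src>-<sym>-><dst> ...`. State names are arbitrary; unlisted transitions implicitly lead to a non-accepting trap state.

Run two small machines in parallel and take their product. The first has 5 states tracking whether and how much of `babb` has been seen; the second has 6 states tracking the count of `b`s, saturating at 5. A product state is a pair (one from each), accepting exactly when both do. After merging equivalent states the machine shrinks.
With 11 states:
          a    b  
>  S0     S0   S1 
   S1     S2   S3 
   S2     S4   S5 
   S3     S6   S7 
   S4     S4   S3 
   S5     S6   S8 
   S6     S7   S9 
   S7     S7   S7 
 * S8     S8  S10 
   S9     S7  S10 
 * S10   S10   S7 
(> = start, * = accepting)

start=S0 accept=S8,S10 S0-a->S0 S0-b->S1 S1-a->S2 S1-b->S3 S2-a->S4 S2-b->S5 S3-a->S6 S3-b->S7 S4-a->S4 S4-b->S3 S5-a->S6 S5-b->S8 S6-a->S7 S6-b->S9 S7-a->S7 S7-b->S7 S8-a->S8 S8-b->S10 S9-a->S7 S9-b->S10 S10-a->S10 S10-b->S7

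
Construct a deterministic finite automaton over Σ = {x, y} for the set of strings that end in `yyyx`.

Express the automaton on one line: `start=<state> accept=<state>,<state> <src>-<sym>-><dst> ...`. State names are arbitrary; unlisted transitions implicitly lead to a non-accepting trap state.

Let each state record the length of the longest suffix of the input read so far that is also a prefix of `yyyx`. B means the last symbol is `y`; C means the last 2 symbols are `yy`; D means the last 3 symbols are `yyy`; E means the last 4 symbols are `yyyx`. Accept only at E, where the string currently ends in `yyyx`.
With 5 states:
       x  y 
>  A   A  B 
   B   A  C 
   C   A  D 
   D   E  D 
 * E   A  B 
(> = start, * = accepting)

start=A accept=E A-x->A A-y->B B-x->A B-y->C C-x->A C-y->D D-x->E D-y->D E-x->A E-y->B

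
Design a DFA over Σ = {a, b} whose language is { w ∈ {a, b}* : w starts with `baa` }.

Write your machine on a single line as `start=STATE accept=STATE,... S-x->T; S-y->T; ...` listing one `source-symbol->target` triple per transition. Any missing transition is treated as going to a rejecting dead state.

start=q0; accept=q3; q0-a->q4; q0-b->q1; q1-a->q2; q1-b->q4; q2-a->q3; q2-b->q4; q3-a->q3; q3-b->q3; q4-a->q4; q4-b->q4

Walk along `baa` while the input agrees: from q0 take `b` to q1, and so on. Any deviation drops to the rejecting sink q4. Once q3 is reached the prefix is confirmed and every continuation is accepted.
A 5-state machine:
        a   b  
>  q0   q4  q1 
   q1   q2  q4 
   q2   q3  q4 
 * q3   q3  q3 
   q4   q4  q4 
(> = start, * = accepting)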